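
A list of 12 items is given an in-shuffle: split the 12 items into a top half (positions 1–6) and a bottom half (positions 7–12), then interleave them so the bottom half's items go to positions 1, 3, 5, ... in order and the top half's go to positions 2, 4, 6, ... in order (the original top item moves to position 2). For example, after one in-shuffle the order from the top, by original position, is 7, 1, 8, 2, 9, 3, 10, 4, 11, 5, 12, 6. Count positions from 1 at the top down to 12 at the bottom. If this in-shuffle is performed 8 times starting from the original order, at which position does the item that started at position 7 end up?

11

Track the item's position through each in-shuffle:
7 → 1 → 2 → 4 → 8 → 3 → 6 → 12 → 11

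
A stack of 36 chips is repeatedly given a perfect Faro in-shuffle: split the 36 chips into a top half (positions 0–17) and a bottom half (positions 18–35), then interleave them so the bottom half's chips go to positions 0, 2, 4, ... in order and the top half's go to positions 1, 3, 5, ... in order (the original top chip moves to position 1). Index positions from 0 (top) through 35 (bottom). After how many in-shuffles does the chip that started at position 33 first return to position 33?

Follow position 33 under repeated in-shuffles:
33 → 30 → 24 → 12 → 25 → 14 → 29 → 22 → ... → 33 (length 36)
It first returns after 36 in-shuffles.

36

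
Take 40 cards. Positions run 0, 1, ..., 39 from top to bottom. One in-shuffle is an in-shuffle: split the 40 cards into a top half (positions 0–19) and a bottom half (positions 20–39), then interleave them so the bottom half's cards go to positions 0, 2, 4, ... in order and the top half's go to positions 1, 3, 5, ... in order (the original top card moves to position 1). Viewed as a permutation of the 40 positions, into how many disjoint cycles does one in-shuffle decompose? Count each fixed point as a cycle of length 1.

Trace each unvisited position around until it returns:
(0 1 3 7 15 31 ... len 20) (2 5 11 23 6 13 ... len 20)
2 cycles in total.

2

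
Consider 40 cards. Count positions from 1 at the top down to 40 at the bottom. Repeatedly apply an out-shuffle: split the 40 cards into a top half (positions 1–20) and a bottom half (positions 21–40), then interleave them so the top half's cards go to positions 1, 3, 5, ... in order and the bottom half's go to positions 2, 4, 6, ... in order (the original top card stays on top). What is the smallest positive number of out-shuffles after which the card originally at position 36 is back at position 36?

12

Follow position 36 under repeated out-shuffles:
36 → 32 → 24 → 8 → 15 → 29 → 18 → 35 → 30 → 20 → 39 → 38 → 36
It first returns after 12 out-shuffles.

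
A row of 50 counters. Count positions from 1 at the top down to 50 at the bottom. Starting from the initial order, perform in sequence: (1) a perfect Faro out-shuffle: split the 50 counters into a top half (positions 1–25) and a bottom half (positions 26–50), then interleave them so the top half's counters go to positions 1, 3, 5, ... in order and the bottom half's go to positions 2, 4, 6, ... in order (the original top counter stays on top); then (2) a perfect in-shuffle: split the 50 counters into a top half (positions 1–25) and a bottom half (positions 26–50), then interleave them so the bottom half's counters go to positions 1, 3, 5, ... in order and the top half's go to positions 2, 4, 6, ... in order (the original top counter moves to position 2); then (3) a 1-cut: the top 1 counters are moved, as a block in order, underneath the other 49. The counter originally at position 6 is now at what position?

Track the counter from position 6 forward through each operation:
  after op 1 (out-shuffle): 6 → 11
  after op 2 (in-shuffle): 11 → 22
  after op 3 (cut 1): 22 → 21

21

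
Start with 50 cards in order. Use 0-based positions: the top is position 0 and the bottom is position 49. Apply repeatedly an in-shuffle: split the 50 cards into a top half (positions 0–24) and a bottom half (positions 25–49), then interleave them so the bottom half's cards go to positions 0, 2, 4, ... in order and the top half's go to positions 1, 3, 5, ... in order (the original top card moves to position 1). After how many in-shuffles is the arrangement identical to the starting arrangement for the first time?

8

The in-shuffle permutes the 50 positions with cycle lengths [2, 8, 8, 8, 8, 8, 8].
Every card is home exactly when every cycle has completed a whole number of laps, i.e. after lcm(2, 8) = 8 in-shuffles.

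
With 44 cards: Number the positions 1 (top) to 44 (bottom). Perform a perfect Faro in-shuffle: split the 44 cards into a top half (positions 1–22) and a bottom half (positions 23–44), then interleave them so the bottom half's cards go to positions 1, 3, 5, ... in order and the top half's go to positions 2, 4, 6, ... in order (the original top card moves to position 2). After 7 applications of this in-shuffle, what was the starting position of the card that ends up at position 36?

Work backwards from position 36, undoing one in-shuffle at a time:
36 ← 18 ← 9 ← 27 ← 36 ← 18 ← 9 ← 27
So the card now at position 36 started at position 27.

27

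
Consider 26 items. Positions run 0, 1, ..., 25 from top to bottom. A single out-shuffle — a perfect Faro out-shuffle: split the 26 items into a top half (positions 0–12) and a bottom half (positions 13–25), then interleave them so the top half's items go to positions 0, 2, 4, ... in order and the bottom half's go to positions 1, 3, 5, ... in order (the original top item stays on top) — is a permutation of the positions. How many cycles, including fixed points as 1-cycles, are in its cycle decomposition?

4

Trace each unvisited position around until it returns:
(0) (1 2 4 8 16 7 ... len 20) (5 10 20 15) (25)
4 cycles in total.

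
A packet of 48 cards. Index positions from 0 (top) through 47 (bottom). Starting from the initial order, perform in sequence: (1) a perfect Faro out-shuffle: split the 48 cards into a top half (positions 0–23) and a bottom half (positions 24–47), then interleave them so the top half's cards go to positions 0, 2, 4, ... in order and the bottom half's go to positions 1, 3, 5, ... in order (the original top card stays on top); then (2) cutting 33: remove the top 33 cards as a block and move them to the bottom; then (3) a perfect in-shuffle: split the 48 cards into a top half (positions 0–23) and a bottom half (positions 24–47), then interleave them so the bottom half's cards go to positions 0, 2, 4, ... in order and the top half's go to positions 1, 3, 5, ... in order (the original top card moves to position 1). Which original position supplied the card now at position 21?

45

Undo the operations in reverse order, starting from position 21:
  undo op 3 (in-shuffle, from top half): 21 ← 10
  undo op 2 (cut 33): 10 ← 43
  undo op 1 (out-shuffle, from bottom half): 43 ← 45
So the card at position 21 came from original position 45.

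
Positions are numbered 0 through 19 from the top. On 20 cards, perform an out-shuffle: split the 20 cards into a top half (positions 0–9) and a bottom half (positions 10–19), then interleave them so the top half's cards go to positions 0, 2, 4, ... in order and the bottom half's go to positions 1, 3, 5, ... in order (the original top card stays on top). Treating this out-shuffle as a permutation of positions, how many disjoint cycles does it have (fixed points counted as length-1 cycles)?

Trace each unvisited position around until it returns:
(0) (1 2 4 8 16 13 ... len 18) (19)
3 cycles in total.

3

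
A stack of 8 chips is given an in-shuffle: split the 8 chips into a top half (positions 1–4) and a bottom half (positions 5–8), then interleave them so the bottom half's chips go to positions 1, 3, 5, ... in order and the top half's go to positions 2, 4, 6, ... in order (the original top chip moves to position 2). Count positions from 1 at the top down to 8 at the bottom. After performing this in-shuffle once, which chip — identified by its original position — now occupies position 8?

4

Work backwards from position 8, undoing one in-shuffle at a time:
8 ← 4
So the chip now at position 8 started at position 4.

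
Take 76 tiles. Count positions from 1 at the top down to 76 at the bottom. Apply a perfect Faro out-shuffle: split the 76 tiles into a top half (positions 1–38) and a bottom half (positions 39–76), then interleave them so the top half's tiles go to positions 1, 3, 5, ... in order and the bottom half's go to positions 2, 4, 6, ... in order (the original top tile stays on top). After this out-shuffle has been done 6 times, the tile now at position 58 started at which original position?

Work backwards from position 58, undoing one out-shuffle at a time:
58 ← 67 ← 34 ← 55 ← 28 ← 52 ← 64
So the tile now at position 58 started at position 64.

64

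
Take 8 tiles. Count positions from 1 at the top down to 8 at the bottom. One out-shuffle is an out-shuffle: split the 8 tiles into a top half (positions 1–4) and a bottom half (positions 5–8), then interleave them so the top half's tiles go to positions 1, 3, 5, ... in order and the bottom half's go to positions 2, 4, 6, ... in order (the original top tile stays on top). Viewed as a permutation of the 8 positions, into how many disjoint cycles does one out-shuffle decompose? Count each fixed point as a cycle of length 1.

4

Trace each unvisited position around until it returns:
(1) (2 3 5) (4 7 6) (8)
4 cycles in total.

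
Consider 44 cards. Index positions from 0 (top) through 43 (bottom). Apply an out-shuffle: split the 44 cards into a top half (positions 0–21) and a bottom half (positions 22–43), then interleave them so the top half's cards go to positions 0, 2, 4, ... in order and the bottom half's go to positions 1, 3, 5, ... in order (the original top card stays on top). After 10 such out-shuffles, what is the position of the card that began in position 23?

31

Track the card's position through each out-shuffle:
23 → 3 → 6 → 12 → 24 → 5 → 10 → 20 → 40 → 37 → 31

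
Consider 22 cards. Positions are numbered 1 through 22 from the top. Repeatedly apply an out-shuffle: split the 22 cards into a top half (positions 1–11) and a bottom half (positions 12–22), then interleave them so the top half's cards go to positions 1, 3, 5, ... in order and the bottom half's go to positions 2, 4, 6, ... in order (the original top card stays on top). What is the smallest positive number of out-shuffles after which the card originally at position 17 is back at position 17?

Follow position 17 under repeated out-shuffles:
17 → 12 → 2 → 3 → 5 → 9 → 17
It first returns after 6 out-shuffles.

6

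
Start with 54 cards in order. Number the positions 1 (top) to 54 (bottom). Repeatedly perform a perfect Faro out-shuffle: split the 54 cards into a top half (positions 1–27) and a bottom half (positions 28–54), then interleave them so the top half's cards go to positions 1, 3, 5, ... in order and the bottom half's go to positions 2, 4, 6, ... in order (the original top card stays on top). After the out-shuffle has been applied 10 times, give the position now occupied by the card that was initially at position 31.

34

Track the card's position through each out-shuffle:
31 → 8 → 15 → 29 → 4 → 7 → 13 → 25 → 49 → 44 → 34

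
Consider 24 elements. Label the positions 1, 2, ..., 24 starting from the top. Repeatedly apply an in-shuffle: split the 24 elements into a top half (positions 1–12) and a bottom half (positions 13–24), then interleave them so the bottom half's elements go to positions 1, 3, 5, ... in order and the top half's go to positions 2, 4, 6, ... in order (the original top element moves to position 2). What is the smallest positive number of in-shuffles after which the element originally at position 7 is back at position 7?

20

Follow position 7 under repeated in-shuffles:
7 → 14 → 3 → 6 → 12 → 24 → 23 → 21 → 17 → 9 → 18 → 11 → 22 → 19 → 13 → 1 → 2 → 4 → 8 → 16 → 7
It first returns after 20 in-shuffles.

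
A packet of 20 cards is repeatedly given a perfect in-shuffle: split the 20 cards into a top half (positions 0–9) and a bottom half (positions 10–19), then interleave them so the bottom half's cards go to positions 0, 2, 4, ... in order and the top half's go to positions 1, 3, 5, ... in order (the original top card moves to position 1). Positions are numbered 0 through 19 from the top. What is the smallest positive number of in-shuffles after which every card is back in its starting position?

6

The in-shuffle permutes the 20 positions with cycle lengths [2, 3, 3, 6, 6].
Every card is home exactly when every cycle has completed a whole number of laps, i.e. after lcm(2, 3, 6) = 6 in-shuffles.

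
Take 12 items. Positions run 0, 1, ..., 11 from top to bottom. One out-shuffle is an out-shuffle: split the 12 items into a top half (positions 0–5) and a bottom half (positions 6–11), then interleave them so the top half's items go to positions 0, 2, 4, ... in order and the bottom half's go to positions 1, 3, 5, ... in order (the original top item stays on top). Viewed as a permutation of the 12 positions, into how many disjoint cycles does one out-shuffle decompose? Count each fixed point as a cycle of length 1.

3

Trace each unvisited position around until it returns:
(0) (1 2 4 8 5 10 9 7 3 6) (11)
3 cycles in total.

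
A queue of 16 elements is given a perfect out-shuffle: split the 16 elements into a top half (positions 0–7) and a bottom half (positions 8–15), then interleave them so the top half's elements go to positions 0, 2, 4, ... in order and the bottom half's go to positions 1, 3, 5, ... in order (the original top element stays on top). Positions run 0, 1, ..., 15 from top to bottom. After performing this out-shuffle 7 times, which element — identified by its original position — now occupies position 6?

12

Work backwards from position 6, undoing one out-shuffle at a time:
6 ← 3 ← 9 ← 12 ← 6 ← 3 ← 9 ← 12
So the element now at position 6 started at position 12.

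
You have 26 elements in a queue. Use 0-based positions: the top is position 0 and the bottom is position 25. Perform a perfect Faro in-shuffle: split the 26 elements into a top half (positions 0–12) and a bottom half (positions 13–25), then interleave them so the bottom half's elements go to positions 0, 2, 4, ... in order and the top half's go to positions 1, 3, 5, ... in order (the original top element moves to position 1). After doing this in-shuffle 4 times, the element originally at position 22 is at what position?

16

Track the element's position through each in-shuffle:
22 → 18 → 10 → 21 → 16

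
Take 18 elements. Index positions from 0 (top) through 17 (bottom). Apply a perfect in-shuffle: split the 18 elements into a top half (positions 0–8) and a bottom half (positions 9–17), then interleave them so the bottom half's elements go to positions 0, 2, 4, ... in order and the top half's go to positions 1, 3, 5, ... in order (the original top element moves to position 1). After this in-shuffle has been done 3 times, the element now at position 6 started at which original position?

Work backwards from position 6, undoing one in-shuffle at a time:
6 ← 12 ← 15 ← 7
So the element now at position 6 started at position 7.

7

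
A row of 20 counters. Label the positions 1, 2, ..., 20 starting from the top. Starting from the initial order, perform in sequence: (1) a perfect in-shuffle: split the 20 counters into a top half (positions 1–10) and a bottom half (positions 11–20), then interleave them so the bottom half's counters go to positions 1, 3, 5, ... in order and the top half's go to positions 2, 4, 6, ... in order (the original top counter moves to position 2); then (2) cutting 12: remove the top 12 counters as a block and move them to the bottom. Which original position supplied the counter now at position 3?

18

Undo the operations in reverse order, starting from position 3:
  undo op 2 (cut 12): 3 ← 15
  undo op 1 (in-shuffle, from bottom half): 15 ← 18
So the counter at position 3 came from original position 18.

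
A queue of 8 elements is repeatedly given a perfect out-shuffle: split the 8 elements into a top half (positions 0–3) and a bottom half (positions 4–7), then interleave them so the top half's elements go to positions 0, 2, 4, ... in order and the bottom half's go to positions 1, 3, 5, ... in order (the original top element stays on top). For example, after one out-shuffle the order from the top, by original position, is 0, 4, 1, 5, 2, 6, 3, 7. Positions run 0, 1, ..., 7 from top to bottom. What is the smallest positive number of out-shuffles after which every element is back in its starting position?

3

The out-shuffle permutes the 8 positions with cycle lengths [1, 1, 3, 3].
Every element is home exactly when every cycle has completed a whole number of laps, i.e. after lcm(1, 3) = 3 out-shuffles.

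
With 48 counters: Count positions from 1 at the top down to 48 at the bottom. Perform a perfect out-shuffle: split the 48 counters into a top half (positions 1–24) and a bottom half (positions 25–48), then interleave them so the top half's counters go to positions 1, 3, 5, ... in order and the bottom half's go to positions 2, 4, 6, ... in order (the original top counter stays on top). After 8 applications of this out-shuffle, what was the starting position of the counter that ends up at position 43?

3

Work backwards from position 43, undoing one out-shuffle at a time:
43 ← 22 ← 35 ← 18 ← 33 ← 17 ← 9 ← 5 ← 3
So the counter now at position 43 started at position 3.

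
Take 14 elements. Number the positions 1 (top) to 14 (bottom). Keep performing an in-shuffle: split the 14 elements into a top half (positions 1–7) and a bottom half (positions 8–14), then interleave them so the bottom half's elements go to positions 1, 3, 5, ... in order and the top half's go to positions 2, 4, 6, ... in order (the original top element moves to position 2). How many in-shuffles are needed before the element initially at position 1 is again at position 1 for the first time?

Follow position 1 under repeated in-shuffles:
1 → 2 → 4 → 8 → 1
It first returns after 4 in-shuffles.

4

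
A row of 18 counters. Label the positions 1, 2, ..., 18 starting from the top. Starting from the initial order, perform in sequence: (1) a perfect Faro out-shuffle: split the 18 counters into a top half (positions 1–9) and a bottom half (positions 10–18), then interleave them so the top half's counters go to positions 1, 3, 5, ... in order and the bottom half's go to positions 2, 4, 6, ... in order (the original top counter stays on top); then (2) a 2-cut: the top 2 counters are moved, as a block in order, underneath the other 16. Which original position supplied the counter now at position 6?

Undo the operations in reverse order, starting from position 6:
  undo op 2 (cut 2): 6 ← 8
  undo op 1 (out-shuffle, from bottom half): 8 ← 13
So the counter at position 6 came from original position 13.

13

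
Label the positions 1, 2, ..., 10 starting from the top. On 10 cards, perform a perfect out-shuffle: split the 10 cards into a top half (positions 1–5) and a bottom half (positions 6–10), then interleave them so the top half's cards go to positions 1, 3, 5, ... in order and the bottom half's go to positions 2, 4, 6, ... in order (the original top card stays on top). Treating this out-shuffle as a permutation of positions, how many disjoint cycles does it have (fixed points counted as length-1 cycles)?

4

Trace each unvisited position around until it returns:
(1) (2 3 5 9 8 6) (4 7) (10)
4 cycles in total.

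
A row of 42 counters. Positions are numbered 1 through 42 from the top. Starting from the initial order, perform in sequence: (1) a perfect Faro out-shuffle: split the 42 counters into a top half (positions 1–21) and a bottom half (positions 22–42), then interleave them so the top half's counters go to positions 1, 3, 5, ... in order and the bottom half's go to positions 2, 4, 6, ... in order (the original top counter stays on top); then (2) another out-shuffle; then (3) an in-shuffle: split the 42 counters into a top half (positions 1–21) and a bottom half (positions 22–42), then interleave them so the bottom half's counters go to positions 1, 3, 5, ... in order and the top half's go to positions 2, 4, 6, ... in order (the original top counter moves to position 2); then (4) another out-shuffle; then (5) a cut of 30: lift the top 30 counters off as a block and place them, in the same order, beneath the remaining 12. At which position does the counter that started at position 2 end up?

31

Track the counter from position 2 forward through each operation:
  after op 1 (out-shuffle): 2 → 3
  after op 2 (out-shuffle): 3 → 5
  after op 3 (in-shuffle): 5 → 10
  after op 4 (out-shuffle): 10 → 19
  after op 5 (cut 30): 19 → 31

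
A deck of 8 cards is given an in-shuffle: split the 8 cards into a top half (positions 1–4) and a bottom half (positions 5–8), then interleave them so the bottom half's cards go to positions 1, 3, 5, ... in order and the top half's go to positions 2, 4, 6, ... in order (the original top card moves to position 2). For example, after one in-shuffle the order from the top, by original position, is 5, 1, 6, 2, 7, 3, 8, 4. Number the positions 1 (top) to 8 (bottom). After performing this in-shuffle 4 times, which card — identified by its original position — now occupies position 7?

Work backwards from position 7, undoing one in-shuffle at a time:
7 ← 8 ← 4 ← 2 ← 1
So the card now at position 7 started at position 1.

1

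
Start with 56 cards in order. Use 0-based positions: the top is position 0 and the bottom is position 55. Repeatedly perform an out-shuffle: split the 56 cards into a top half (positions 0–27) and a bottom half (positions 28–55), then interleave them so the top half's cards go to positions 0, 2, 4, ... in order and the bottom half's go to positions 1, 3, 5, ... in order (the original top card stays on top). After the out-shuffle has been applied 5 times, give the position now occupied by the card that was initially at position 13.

Track the card's position through each out-shuffle:
13 → 26 → 52 → 49 → 43 → 31

31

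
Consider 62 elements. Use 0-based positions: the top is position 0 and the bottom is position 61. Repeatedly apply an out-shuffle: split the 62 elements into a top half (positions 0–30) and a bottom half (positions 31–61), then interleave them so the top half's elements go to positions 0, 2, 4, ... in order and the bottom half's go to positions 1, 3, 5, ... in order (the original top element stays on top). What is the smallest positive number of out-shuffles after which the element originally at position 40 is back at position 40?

Follow position 40 under repeated out-shuffles:
40 → 19 → 38 → 15 → 30 → 60 → 59 → 57 → ... → 40 (length 60)
It first returns after 60 out-shuffles.

60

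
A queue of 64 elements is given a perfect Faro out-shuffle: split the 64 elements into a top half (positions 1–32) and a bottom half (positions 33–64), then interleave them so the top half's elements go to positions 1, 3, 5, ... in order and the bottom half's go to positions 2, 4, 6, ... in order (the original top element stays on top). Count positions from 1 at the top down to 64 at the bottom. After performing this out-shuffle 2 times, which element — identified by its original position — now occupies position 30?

Work backwards from position 30, undoing one out-shuffle at a time:
30 ← 47 ← 24
So the element now at position 30 started at position 24.

24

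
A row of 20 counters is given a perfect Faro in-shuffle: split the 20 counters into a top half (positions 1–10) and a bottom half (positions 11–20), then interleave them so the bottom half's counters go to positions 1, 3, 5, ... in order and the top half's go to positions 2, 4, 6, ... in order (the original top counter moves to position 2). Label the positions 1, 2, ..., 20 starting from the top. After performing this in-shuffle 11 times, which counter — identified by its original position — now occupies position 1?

Work backwards from position 1, undoing one in-shuffle at a time:
1 ← 11 ← 16 ← 8 ← 4 ← 2 ← 1 ← 11 ← 16 ← 8 ← 4 ← 2
So the counter now at position 1 started at position 2.

2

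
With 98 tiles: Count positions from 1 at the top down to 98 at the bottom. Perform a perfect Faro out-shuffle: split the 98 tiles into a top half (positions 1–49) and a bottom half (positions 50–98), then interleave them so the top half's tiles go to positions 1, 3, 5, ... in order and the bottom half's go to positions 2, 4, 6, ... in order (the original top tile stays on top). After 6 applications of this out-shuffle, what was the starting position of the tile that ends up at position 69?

Work backwards from position 69, undoing one out-shuffle at a time:
69 ← 35 ← 18 ← 58 ← 78 ← 88 ← 93
So the tile now at position 69 started at position 93.

93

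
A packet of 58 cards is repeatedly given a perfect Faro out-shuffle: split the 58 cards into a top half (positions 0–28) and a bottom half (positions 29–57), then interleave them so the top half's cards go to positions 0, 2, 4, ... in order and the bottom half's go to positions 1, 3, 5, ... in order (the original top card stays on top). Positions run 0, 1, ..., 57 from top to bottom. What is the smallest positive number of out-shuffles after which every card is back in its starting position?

The out-shuffle permutes the 58 positions with cycle lengths [1, 1, 2, 18, 18, 18].
Every card is home exactly when every cycle has completed a whole number of laps, i.e. after lcm(1, 2, 18) = 18 out-shuffles.

18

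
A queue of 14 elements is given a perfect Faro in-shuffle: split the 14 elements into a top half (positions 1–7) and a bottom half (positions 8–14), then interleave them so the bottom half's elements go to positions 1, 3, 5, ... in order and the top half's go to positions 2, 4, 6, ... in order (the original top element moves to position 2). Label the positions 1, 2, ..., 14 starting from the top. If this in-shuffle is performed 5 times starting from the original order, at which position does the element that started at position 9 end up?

Track the element's position through each in-shuffle:
9 → 3 → 6 → 12 → 9 → 3

3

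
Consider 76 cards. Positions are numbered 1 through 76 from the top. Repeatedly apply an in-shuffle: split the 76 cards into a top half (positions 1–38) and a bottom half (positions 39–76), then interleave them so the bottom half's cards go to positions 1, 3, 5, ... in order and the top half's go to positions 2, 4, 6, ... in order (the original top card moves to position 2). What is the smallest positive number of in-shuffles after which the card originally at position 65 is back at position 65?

Follow position 65 under repeated in-shuffles:
65 → 53 → 29 → 58 → 39 → 1 → 2 → 4 → ... → 65 (length 30)
It first returns after 30 in-shuffles.

30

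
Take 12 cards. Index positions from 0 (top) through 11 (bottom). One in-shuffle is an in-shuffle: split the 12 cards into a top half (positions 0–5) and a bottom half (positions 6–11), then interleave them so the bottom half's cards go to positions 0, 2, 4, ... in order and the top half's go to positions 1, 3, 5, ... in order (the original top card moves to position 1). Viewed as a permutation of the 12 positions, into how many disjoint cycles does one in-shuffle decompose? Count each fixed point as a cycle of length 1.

1

Trace each unvisited position around until it returns:
(0 1 3 7 2 5 ... len 12)
1 cycle in total.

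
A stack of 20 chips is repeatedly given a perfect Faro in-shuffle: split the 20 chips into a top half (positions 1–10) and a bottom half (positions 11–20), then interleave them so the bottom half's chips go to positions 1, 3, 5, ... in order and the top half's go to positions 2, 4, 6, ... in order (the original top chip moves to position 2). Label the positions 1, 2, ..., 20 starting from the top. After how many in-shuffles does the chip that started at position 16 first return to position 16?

Follow position 16 under repeated in-shuffles:
16 → 11 → 1 → 2 → 4 → 8 → 16
It first returns after 6 in-shuffles.

6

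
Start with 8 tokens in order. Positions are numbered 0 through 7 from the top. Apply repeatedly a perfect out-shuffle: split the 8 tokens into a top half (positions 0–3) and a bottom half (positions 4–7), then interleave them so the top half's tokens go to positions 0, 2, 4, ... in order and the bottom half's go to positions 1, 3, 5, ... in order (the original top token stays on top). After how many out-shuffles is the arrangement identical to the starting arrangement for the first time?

The out-shuffle permutes the 8 positions with cycle lengths [1, 1, 3, 3].
Every token is home exactly when every cycle has completed a whole number of laps, i.e. after lcm(1, 3) = 3 out-shuffles.

3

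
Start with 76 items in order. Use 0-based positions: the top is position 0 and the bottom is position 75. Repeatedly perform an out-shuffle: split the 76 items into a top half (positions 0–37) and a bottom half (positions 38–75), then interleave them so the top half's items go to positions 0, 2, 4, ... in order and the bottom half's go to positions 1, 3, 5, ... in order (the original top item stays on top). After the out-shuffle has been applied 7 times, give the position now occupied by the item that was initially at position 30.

Track the item's position through each out-shuffle:
30 → 60 → 45 → 15 → 30 → 60 → 45 → 15

15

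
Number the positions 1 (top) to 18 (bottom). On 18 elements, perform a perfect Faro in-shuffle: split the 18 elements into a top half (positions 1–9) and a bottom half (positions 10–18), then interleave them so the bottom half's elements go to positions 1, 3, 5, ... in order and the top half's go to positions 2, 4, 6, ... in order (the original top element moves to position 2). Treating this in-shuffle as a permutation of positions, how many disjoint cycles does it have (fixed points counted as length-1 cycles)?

1

Trace each unvisited position around until it returns:
(1 2 4 8 16 13 ... len 18)
1 cycle in total.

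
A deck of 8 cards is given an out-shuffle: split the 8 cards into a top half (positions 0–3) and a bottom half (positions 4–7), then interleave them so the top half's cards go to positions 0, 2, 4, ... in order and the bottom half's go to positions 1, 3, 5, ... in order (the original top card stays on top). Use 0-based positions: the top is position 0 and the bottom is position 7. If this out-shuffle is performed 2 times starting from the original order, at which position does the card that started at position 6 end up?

Track the card's position through each out-shuffle:
6 → 5 → 3

3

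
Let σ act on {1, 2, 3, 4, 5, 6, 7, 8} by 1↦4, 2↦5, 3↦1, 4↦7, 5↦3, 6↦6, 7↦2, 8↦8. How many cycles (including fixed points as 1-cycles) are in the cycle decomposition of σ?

Cycle decomposition: (1 4 7 2 5 3) (6) (8).
3 cycles.

3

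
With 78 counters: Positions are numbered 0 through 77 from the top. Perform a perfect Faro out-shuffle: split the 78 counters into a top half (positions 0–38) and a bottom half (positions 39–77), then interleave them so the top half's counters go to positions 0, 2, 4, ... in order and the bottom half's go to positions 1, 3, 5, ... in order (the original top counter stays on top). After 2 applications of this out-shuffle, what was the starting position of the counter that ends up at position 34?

47

Work backwards from position 34, undoing one out-shuffle at a time:
34 ← 17 ← 47
So the counter now at position 34 started at position 47.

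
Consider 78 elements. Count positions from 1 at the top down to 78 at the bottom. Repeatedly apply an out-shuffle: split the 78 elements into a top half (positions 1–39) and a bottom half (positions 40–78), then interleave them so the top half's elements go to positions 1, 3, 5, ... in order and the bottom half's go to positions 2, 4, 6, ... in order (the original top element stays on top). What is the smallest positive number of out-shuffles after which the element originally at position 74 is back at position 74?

Follow position 74 under repeated out-shuffles:
74 → 70 → 62 → 46 → 14 → 27 → 53 → 28 → ... → 74 (length 30)
It first returns after 30 out-shuffles.

30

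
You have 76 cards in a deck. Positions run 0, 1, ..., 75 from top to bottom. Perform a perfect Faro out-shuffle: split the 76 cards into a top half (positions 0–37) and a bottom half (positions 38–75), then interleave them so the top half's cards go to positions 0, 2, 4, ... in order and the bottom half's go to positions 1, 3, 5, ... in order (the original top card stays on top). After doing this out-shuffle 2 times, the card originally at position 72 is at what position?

63

Track the card's position through each out-shuffle:
72 → 69 → 63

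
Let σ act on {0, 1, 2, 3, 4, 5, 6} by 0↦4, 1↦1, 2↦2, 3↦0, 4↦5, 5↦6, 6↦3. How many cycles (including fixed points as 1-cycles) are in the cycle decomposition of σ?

3

Cycle decomposition: (0 4 5 6 3) (1) (2).
3 cycles.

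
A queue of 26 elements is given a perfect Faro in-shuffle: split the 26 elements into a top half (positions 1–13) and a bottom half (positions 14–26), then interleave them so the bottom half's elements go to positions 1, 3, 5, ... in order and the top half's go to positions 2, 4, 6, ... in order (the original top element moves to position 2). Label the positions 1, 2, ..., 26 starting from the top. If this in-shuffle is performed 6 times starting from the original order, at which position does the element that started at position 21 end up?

Track the element's position through each in-shuffle:
21 → 15 → 3 → 6 → 12 → 24 → 21

21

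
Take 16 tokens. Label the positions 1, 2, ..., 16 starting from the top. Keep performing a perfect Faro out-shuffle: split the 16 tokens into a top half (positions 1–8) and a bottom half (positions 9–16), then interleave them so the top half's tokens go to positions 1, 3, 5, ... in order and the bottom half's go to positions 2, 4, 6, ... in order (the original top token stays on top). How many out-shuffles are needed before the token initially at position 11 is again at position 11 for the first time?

Follow position 11 under repeated out-shuffles:
11 → 6 → 11
It first returns after 2 out-shuffles.

2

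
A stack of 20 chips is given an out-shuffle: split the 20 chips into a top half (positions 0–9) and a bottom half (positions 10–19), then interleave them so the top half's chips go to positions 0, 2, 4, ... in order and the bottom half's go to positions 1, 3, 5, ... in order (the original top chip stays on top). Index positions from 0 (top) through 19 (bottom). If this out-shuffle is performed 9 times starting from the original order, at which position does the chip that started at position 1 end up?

Track the chip's position through each out-shuffle:
1 → 2 → 4 → 8 → 16 → 13 → 7 → 14 → 9 → 18

18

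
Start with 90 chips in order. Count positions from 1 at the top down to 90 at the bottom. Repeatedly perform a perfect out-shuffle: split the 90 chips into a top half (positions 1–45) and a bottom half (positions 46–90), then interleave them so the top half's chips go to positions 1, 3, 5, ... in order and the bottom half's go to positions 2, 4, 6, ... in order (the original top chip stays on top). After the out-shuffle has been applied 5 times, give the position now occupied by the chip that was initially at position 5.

40

Track the chip's position through each out-shuffle:
5 → 9 → 17 → 33 → 65 → 40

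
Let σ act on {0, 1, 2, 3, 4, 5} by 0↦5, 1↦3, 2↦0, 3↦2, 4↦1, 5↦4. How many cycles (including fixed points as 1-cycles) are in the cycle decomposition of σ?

1

Cycle decomposition: (0 5 4 1 3 2).
1 cycle.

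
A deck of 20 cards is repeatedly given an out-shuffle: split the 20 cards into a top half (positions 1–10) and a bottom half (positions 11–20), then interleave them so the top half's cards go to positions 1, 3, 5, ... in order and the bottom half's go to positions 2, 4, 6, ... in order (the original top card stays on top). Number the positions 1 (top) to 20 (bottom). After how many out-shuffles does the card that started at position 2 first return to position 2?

Follow position 2 under repeated out-shuffles:
2 → 3 → 5 → 9 → 17 → 14 → 8 → 15 → 10 → 19 → 18 → 16 → 12 → 4 → 7 → 13 → 6 → 11 → 2
It first returns after 18 out-shuffles.

18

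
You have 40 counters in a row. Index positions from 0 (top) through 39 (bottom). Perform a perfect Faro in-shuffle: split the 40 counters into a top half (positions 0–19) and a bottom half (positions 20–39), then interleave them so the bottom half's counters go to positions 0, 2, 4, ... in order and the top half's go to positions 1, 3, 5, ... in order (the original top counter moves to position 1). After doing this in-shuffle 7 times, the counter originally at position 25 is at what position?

6

Track the counter's position through each in-shuffle:
25 → 10 → 21 → 2 → 5 → 11 → 23 → 6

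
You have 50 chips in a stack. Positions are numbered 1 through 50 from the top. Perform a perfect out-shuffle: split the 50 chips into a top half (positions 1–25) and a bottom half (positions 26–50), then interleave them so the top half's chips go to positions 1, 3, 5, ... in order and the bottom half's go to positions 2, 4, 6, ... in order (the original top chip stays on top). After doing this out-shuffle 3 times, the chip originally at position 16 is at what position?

Track the chip's position through each out-shuffle:
16 → 31 → 12 → 23

23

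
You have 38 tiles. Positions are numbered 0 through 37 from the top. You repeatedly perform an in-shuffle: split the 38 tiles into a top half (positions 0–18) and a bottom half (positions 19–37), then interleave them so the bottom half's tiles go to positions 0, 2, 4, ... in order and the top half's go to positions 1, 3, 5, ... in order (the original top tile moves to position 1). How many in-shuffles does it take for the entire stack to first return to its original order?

The in-shuffle permutes the 38 positions with cycle lengths [2, 12, 12, 12].
Every tile is home exactly when every cycle has completed a whole number of laps, i.e. after lcm(2, 12) = 12 in-shuffles.

12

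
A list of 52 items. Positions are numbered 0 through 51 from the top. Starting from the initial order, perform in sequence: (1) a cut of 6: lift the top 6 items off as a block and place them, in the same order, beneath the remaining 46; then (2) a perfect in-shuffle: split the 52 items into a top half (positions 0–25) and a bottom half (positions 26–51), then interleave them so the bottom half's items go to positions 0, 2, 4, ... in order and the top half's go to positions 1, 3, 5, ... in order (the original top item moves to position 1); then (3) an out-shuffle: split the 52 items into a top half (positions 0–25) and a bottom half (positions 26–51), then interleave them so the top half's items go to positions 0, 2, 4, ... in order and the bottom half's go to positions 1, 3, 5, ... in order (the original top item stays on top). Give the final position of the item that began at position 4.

45

Track the item from position 4 forward through each operation:
  after op 1 (cut 6): 4 → 50
  after op 2 (in-shuffle): 50 → 48
  after op 3 (out-shuffle): 48 → 45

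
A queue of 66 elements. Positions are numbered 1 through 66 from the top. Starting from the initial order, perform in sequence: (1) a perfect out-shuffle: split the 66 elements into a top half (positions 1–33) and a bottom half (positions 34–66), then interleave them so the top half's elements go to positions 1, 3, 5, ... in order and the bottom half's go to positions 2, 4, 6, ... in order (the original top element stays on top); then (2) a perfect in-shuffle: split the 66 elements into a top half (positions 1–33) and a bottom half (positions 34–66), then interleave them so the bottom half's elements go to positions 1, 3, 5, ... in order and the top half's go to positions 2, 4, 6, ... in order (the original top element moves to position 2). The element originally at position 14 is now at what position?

Track the element from position 14 forward through each operation:
  after op 1 (out-shuffle): 14 → 27
  after op 2 (in-shuffle): 27 → 54

54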